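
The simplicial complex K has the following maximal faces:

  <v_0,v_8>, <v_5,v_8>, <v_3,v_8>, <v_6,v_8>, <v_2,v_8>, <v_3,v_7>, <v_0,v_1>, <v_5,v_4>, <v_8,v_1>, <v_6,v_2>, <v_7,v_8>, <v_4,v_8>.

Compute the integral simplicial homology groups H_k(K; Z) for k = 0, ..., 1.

H_0 ≅ Z,  H_1 ≅ Z^4.

We work with the vertex ordering v_0 < v_1 < v_2 < v_3 < v_4 < v_5 < v_6 < v_7 < v_8. The simplices of K, each written with vertices in increasing order, are:

  0-simplices (9): [v_0], [v_1], [v_2], [v_3], [v_4], [v_5], [v_6], [v_7], [v_8]
  1-simplices (12): [v_0,v_1], [v_0,v_8], [v_1,v_8], [v_2,v_6], [v_2,v_8], [v_3,v_7], [v_3,v_8], [v_4,v_5], [v_4,v_8], [v_5,v_8], [v_6,v_8], [v_7,v_8]

giving chain groups C_0 ≅ Z^9, C_1 ≅ Z^12.

The boundary map ∂_1: C_1 → C_0 sends each edge [p,q] (with p < q) to q − p. For instance
  ∂[v_2,v_8] = [v_8] − [v_2].
The resulting 9×12 matrix has rank 8, and its Smith normal form has invariant factors (1,1,1,1,1,1,1,1).

Reading off H_k = ker ∂_k / im ∂_{k+1}:

  H_0: rank C_0 − rank ∂_1 = 9 − 8 = 1, and the invariant factors of ∂_1 are all 1, so H_0 ≅ Z.
  H_1: rank ker ∂_1 − rank ∂_2 = (12 − 8) − 0 = 4, and there is no ∂_2, so H_1 ≅ Z^4.

As a check, the Euler characteristic is 9 − 12 = -3, which agrees with 1 − 4 = -3.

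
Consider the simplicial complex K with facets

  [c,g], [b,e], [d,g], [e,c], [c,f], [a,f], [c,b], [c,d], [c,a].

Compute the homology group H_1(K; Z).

H_1 ≅ Z^3.

Fix the vertex order a < b < c < d < e < f < g and write every simplex with vertices in increasing order. Then dim K = 1 and the simplices of K are:

  0-simplices (7): a, b, c, d, e, f, g
  1-simplices (9): ac, af, bc, be, cd, ce, cf, cg, dg

giving chain groups C_0 ≅ Z^7, C_1 ≅ Z^9.

The boundary map ∂_1: C_1 → C_0 sends each edge [p,q] (with p < q) to q − p.
As a 7×9 matrix over Z this has rank 6, with invariant factors (1,1,1,1,1,1).

From H_k ≅ ker(∂_k) / im(∂_{k+1}) we obtain:

  H_1: rank ker ∂_1 − rank ∂_2 = (9 − 6) − 0 = 3, and there is no ∂_2, so H_1 = Z^3.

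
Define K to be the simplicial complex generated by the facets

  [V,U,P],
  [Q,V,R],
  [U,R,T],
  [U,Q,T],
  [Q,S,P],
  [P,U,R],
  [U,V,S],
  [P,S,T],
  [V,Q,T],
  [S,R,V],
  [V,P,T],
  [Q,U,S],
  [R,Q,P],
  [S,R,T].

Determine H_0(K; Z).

H_0 ≅ Z.

Order the vertices as P < Q < R < S < T < U < V. Listing each simplex with vertices in this order, K has dimension 2 with simplices:

  0-simplices (7): P, Q, R, S, T, U, V
  1-simplices (21): PQ, PR, PS, PT, PU, PV, QR, QS, QT, QU, QV, RS, RT, RU, RV, ST, SU, SV, TU, TV, UV
  2-simplices (14): PQR, PQS, PRU, PST, PTV, PUV, QRV, QSU, QTU, QTV, RST, RSV, RTU, SUV

so the chain groups are C_0 ≅ Z^7, C_1 ≅ Z^21, C_2 ≅ Z^14.

∂_1: C_1 → C_0 maps an edge to its endpoints' difference, ∂[p,q] = q − p. For instance
  ∂SV = V − S.
As a 7×21 matrix over Z this has rank 6, with invariant factors (1,1,1,1,1,1).

∂_2: C_2 → C_1 maps a triangle to the signed sum of its edges. For instance
  ∂RTU = TU − RU + RT,
  ∂PUV = UV − PV + PU.
As a 21×14 matrix over Z this has rank 13, with invariant factors (1,1,1,1,1,1,1,1,1,1,1,1,1).

From H_k ≅ ker(∂_k) / im(∂_{k+1}) we obtain:

  H_0: rank C_0 − rank ∂_1 = 7 − 6 = 1, and the invariant factors of ∂_1 are all 1, so H_0 = Z.

(K is a triangulation of the torus T^2.)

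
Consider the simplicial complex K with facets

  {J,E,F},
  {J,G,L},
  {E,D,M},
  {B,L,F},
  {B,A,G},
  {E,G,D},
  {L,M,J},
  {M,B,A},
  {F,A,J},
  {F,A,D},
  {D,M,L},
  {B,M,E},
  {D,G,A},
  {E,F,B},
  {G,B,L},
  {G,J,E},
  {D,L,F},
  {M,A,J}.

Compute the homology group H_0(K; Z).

H_0 = Z.

Order the vertices as A < B < D < E < F < G < J < L < M. Listing each simplex with vertices in this order, K has dimension 2 with simplices:

  0-simplices (9): A, B, D, E, F, G, J, L, M
  1-simplices (27): AB, AD, AF, AG, AJ, AM, BE, BF, BG, BL, BM, DE, DF, DG, DL, DM, EF, EG, EJ, EM, FJ, FL, GJ, GL, JL, JM, LM
  2-simplices (18): ABG, ABM, ADF, ADG, AFJ, AJM, BEF, BEM, BFL, BGL, DEG, DEM, DFL, DLM, EFJ, EGJ, GJL, JLM

giving chain groups C_0 ≅ Z^9, C_1 ≅ Z^27, C_2 ≅ Z^18.

Boundary ∂_1: C_1 → C_0 sends each edge [p,q] (with p < q) to q − p.
This gives a 9×27 integer matrix of rank 8; reducing to Smith normal form yields diagonal entries (1,1,1,1,1,1,1,1).

∂_2: C_2 → C_1 acts by ∂[p,q,r] = [q,r] − [p,r] + [p,q]. For instance
  ∂DLM = LM − DM + DL,
  ∂EGJ = GJ − EJ + EG.
This gives a 27×18 integer matrix of rank 17; reducing to Smith normal form yields diagonal entries (1,1,1,1,1,1,1,1,1,1,1,1,1,1,1,1,1).

Computing H_k = (kernel of ∂_k) / (image of ∂_{k+1}):

  H_0: rank C_0 − rank ∂_1 = 9 − 8 = 1, and the invariant factors of ∂_1 are all 1, so H_0 ≅ Z.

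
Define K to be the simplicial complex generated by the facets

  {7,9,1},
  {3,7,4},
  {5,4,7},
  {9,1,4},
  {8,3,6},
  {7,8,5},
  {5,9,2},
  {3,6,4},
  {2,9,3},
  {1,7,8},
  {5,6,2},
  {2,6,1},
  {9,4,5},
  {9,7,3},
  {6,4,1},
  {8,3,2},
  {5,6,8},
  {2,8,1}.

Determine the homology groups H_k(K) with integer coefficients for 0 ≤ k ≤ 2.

Take the total order 1 < 2 < 3 < 4 < 5 < 6 < 7 < 8 < 9 on the vertex set. Then K (dimension 2) consists of the simplices:

  0-simplices (9): [1], [2], [3], [4], [5], [6], [7], [8], [9]
  1-simplices (27): (27 of them)
  2-simplices (18): [1,2,6], [1,2,8], [1,4,6], [1,4,9], [1,7,8], [1,7,9], [2,3,8], [2,3,9], [2,5,6], [2,5,9], [3,4,6], [3,4,7], [3,6,8], [3,7,9], [4,5,7], [4,5,9], [5,6,8], [5,7,8]

giving chain groups C_0 ≅ Z^9, C_1 ≅ Z^27, C_2 ≅ Z^18.

The boundary map ∂_1: C_1 → C_0 is given by ∂[p,q] = [q] − [p]. For instance
  ∂[4,9] = [9] − [4].
The 9×27 boundary matrix has rank 8 and Smith normal form diag(1,1,1,1,1,1,1,1).

Boundary ∂_2: C_2 → C_1 acts by ∂[p,q,r] = [q,r] − [p,r] + [p,q]. For instance
  ∂[3,4,7] = [4,7] − [3,7] + [3,4],
  ∂[5,6,8] = [6,8] − [5,8] + [5,6].
This gives a 27×18 integer matrix of rank 18; reducing to Smith normal form yields diagonal entries (1,1,1,1,1,1,1,1,1,1,1,1,1,1,1,1,1,2).

From H_k ≅ ker(∂_k) / im(∂_{k+1}) we obtain:

  H_0: rank C_0 − rank ∂_1 = 9 − 8 = 1, and the invariant factors of ∂_1 are all 1, so H_0 ≅ Z.
  H_1: rank ker ∂_1 − rank ∂_2 = (27 − 8) − 18 = 1, and ∂_2 has invariant factor 2 > 1, so H_1 ≅ Z ⊕ Z/2.
  H_2: rank ker ∂_2 − rank ∂_3 = (18 − 18) − 0 = 0, and there is no ∂_3, so H_2 ≅ 0.

H_0 = Z,  H_1 = Z ⊕ Z/2,  H_2 = 0.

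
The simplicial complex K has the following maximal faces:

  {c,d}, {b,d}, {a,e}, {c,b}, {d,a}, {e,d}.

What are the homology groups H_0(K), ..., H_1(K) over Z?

H_0 ≅ Z,  H_1 ≅ Z^2.

Take the total order a < b < c < d < e on the vertex set. Then K (dimension 1) consists of the simplices:

  0-simplices (5): a, b, c, d, e
  1-simplices (6): ad, ae, bc, bd, cd, de

so the chain groups are C_0 ≅ Z^5, C_1 ≅ Z^6.

∂_1: C_1 → C_0 sends each edge [p,q] (with p < q) to q − p. For instance
  ∂ad = d − a.
As a 5×6 matrix over Z this has rank 4, with invariant factors (1,1,1,1).

Reading off H_k = ker ∂_k / im ∂_{k+1}:

  H_0: rank C_0 − rank ∂_1 = 5 − 4 = 1, and the invariant factors of ∂_1 are all 1, so H_0 ≅ Z.
  H_1: rank ker ∂_1 − rank ∂_2 = (6 − 4) − 0 = 2, and there is no ∂_2, so H_1 ≅ Z^2.

As a check, the Euler characteristic is 5 − 6 = -1, which agrees with 1 − 2 = -1.
(K is a triangulation of a wedge of 2 circles.)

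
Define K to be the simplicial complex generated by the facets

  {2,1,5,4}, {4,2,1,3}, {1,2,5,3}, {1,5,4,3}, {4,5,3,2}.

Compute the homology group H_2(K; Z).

K has 5 vertices, 10 edges, 10 triangles, 5 3-simplices.
rank ∂_2 = 6, rank ∂_3 = 4 ⇒ b_2 = 10 − 6 − 4 = 0; all invariant factors of ∂_3 are 1 so no torsion. So H_2 = 0.

H_2 = 0.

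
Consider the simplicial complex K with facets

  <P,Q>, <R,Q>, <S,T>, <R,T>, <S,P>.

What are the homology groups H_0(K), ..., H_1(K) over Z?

We work with the vertex ordering P < Q < R < S < T. The simplices of K, each written with vertices in increasing order, are:

  0-simplices (5): P, Q, R, S, T
  1-simplices (5): PQ, PS, QR, RT, ST

giving chain groups C_0 ≅ Z^5, C_1 ≅ Z^5.

The boundary map ∂_1: C_1 → C_0 sends each edge [p,q] (with p < q) to q − p. For instance
  ∂PS = S − P.
This gives a 5×5 integer matrix of rank 4; reducing to Smith normal form yields diagonal entries (1,1,1,1).

From H_k ≅ ker(∂_k) / im(∂_{k+1}) we obtain:

  H_0: rank C_0 − rank ∂_1 = 5 − 4 = 1, and the invariant factors of ∂_1 are all 1, so H_0 = Z.
  H_1: rank ker ∂_1 − rank ∂_2 = (5 − 4) − 0 = 1, and there is no ∂_2, so H_1 = Z.

H_0 = Z,  H_1 = Z.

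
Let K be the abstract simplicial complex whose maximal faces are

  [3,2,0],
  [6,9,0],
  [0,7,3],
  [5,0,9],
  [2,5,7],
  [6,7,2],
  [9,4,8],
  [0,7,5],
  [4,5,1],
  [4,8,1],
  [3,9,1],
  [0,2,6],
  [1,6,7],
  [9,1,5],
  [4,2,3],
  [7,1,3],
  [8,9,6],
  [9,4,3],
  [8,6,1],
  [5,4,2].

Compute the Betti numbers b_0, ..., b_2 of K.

b_0 = 1, b_1 = 1, b_2 = 0.

We work with the vertex ordering 0 < 1 < 2 < 3 < 4 < 5 < 6 < 7 < 8 < 9. The simplices of K, each written with vertices in increasing order, are:

  0-simplices (10): [0], [1], [2], [3], [4], [5], [6], [7], [8], [9]
  1-simplices (30): (30 of them)
  2-simplices (20): (20 of them)

so the chain groups are C_0 ≅ Z^10, C_1 ≅ Z^30, C_2 ≅ Z^20.

Boundary ∂_1: C_1 → C_0 maps an edge to its endpoints' difference, ∂[p,q] = q − p. For instance
  ∂[6,7] = [7] − [6].
As a 10×30 matrix over Z this has rank 9, with invariant factors (1,1,1,1,1,1,1,1,1).

∂_2: C_2 → C_1 maps a triangle to the signed sum of its edges. For instance
  ∂[2,6,7] = [6,7] − [2,7] + [2,6],
  ∂[0,6,9] = [6,9] − [0,9] + [0,6].
The resulting 30×20 matrix has rank 20, and its Smith normal form has invariant factors (1,1,1,1,1,1,1,1,1,1,1,1,1,1,1,1,1,1,1,2).

Computing H_k = (kernel of ∂_k) / (image of ∂_{k+1}):

  H_0: rank C_0 − rank ∂_1 = 10 − 9 = 1, and the invariant factors of ∂_1 are all 1, so H_0 = Z.
  H_1: rank ker ∂_1 − rank ∂_2 = (30 − 9) − 20 = 1, and ∂_2 has invariant factor 2 > 1, so H_1 = Z ⊕ Z/2.
  H_2: rank ker ∂_2 − rank ∂_3 = (20 − 20) − 0 = 0, and there is no ∂_3, so H_2 = 0.

Hence the Betti numbers are b_0 = 1, b_1 = 1, b_2 = 0.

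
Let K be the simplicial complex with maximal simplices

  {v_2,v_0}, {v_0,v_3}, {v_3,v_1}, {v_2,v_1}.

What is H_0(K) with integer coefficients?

H_0 = Z.

We work with the vertex ordering v_0 < v_1 < v_2 < v_3. The simplices of K, each written with vertices in increasing order, are:

  0-simplices (4): [v_0], [v_1], [v_2], [v_3]
  1-simplices (4): [v_0,v_2], [v_0,v_3], [v_1,v_2], [v_1,v_3]

Hence C_0 ≅ Z^4, C_1 ≅ Z^4.

∂_1: C_1 → C_0 is given by ∂[p,q] = [q] − [p]. For instance
  ∂[v_1,v_3] = [v_3] − [v_1].
This gives a 4×4 integer matrix of rank 3; reducing to Smith normal form yields diagonal entries (1,1,1).

From H_k ≅ ker(∂_k) / im(∂_{k+1}) we obtain:

  H_0: rank C_0 − rank ∂_1 = 4 − 3 = 1, and the invariant factors of ∂_1 are all 1, so H_0 = Z.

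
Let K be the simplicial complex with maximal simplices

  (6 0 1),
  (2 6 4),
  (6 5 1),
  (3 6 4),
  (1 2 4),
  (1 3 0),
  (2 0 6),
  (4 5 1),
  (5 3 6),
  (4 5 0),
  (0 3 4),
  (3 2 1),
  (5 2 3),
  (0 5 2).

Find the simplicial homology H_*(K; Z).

Fix the vertex order 0 < 1 < 2 < 3 < 4 < 5 < 6 and write every simplex with vertices in increasing order. Then dim K = 2 and the simplices of K are:

  0-simplices (7): [0], [1], [2], [3], [4], [5], [6]
  1-simplices (21): [0,1], [0,2], [0,3], [0,4], [0,5], [0,6], [1,2], [1,3], [1,4], [1,5], [1,6], [2,3], [2,4], [2,5], [2,6], [3,4], [3,5], [3,6], [4,5], [4,6], [5,6]
  2-simplices (14): [0,1,3], [0,1,6], [0,2,5], [0,2,6], [0,3,4], [0,4,5], [1,2,3], [1,2,4], [1,4,5], [1,5,6], [2,3,5], [2,4,6], [3,4,6], [3,5,6]

so the chain groups are C_0 ≅ Z^7, C_1 ≅ Z^21, C_2 ≅ Z^14.

The boundary map ∂_1: C_1 → C_0 maps an edge to its endpoints' difference, ∂[p,q] = q − p.
This gives a 7×21 integer matrix of rank 6; reducing to Smith normal form yields diagonal entries (1,1,1,1,1,1).

The boundary map ∂_2: C_2 → C_1 maps a triangle to the signed sum of its edges. For instance
  ∂[2,4,6] = [4,6] − [2,6] + [2,4],
  ∂[0,2,6] = [2,6] − [0,6] + [0,2].
This gives a 21×14 integer matrix of rank 13; reducing to Smith normal form yields diagonal entries (1,1,1,1,1,1,1,1,1,1,1,1,1).

Reading off H_k = ker ∂_k / im ∂_{k+1}:

  H_0: rank C_0 − rank ∂_1 = 7 − 6 = 1, and the invariant factors of ∂_1 are all 1, so H_0 = Z.
  H_1: rank ker ∂_1 − rank ∂_2 = (21 − 6) − 13 = 2, and the invariant factors of ∂_2 are all 1, so H_1 = Z^2.
  H_2: rank ker ∂_2 − rank ∂_3 = (14 − 13) − 0 = 1, and there is no ∂_3, so H_2 = Z.

(K is a triangulation of the torus T^2.)

H_0 ≅ Z,  H_1 ≅ Z^2,  H_2 ≅ Z.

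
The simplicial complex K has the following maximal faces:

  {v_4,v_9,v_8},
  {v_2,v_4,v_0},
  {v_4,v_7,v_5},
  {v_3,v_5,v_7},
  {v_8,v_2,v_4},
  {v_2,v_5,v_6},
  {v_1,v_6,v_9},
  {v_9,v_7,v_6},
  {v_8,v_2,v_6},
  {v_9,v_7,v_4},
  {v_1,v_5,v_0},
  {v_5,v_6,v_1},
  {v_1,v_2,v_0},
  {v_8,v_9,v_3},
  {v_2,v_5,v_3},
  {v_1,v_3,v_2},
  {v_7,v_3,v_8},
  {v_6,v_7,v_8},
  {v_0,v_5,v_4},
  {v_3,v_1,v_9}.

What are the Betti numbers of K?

b_0 = 1, b_1 = 1, b_2 = 0.

Take the total order v_0 < v_1 < v_2 < v_3 < v_4 < v_5 < v_6 < v_7 < v_8 < v_9 on the vertex set. Then K (dimension 2) consists of the simplices:

  0-simplices (10): [v_0], [v_1], [v_2], [v_3], [v_4], [v_5], [v_6], [v_7], [v_8], [v_9]
  1-simplices (30): (30 of them)
  2-simplices (20): (20 of them)

so the chain groups are C_0 ≅ Z^10, C_1 ≅ Z^30, C_2 ≅ Z^20.

The boundary map ∂_1: C_1 → C_0 sends each edge [p,q] (with p < q) to q − p. For instance
  ∂[v_6,v_9] = [v_9] − [v_6].
The resulting 10×30 matrix has rank 9, and its Smith normal form has invariant factors (1,1,1,1,1,1,1,1,1).

∂_2: C_2 → C_1 sends each 2-simplex [p,q,r] to [q,r] − [p,r] + [p,q]. For instance
  ∂[v_6,v_7,v_9] = [v_7,v_9] − [v_6,v_9] + [v_6,v_7],
  ∂[v_2,v_3,v_5] = [v_3,v_5] − [v_2,v_5] + [v_2,v_3].
As a 30×20 matrix over Z this has rank 20, with invariant factors (1,1,1,1,1,1,1,1,1,1,1,1,1,1,1,1,1,1,1,2).

Reading off H_k = ker ∂_k / im ∂_{k+1}:

  H_0: rank C_0 − rank ∂_1 = 10 − 9 = 1, and the invariant factors of ∂_1 are all 1, so H_0 ≅ Z.
  H_1: rank ker ∂_1 − rank ∂_2 = (30 − 9) − 20 = 1, and ∂_2 has invariant factor 2 > 1, so H_1 ≅ Z ⊕ Z/2Z.
  H_2: rank ker ∂_2 − rank ∂_3 = (20 − 20) − 0 = 0, and there is no ∂_3, so H_2 ≅ 0.

(K is a triangulation of the Klein bottle.)

Hence the Betti numbers are b_0 = 1, b_1 = 1, b_2 = 0.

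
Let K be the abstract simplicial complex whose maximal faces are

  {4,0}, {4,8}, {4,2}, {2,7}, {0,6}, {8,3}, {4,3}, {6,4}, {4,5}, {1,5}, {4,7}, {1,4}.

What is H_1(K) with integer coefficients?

H_1 = Z^4.

We work with the vertex ordering 0 < 1 < 2 < 3 < 4 < 5 < 6 < 7 < 8. The simplices of K, each written with vertices in increasing order, are:

  0-simplices (9): [0], [1], [2], [3], [4], [5], [6], [7], [8]
  1-simplices (12): [0,4], [0,6], [1,4], [1,5], [2,4], [2,7], [3,4], [3,8], [4,5], [4,6], [4,7], [4,8]

giving chain groups C_0 ≅ Z^9, C_1 ≅ Z^12.

Boundary ∂_1: C_1 → C_0 maps an edge to its endpoints' difference, ∂[p,q] = q − p. For instance
  ∂[3,4] = [4] − [3].
This gives a 9×12 integer matrix of rank 8; reducing to Smith normal form yields diagonal entries (1,1,1,1,1,1,1,1).

Now H_k = ker ∂_k / im ∂_{k+1}, so:

  H_1: rank ker ∂_1 − rank ∂_2 = (12 − 8) − 0 = 4, and there is no ∂_2, so H_1 ≅ Z^4.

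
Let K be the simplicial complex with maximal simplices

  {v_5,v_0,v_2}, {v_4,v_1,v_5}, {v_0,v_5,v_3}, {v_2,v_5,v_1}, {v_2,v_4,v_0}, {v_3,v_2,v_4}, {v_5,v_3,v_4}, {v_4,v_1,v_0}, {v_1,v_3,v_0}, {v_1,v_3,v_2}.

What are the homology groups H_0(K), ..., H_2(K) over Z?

H_0 ≅ Z,  H_1 ≅ Z/2Z,  H_2 = 0.

Fix the vertex order v_0 < v_1 < v_2 < v_3 < v_4 < v_5 and write every simplex with vertices in increasing order. Then dim K = 2 and the simplices of K are:

  0-simplices (6): [v_0], [v_1], [v_2], [v_3], [v_4], [v_5]
  1-simplices (15): (15 of them)
  2-simplices (10): [v_0,v_1,v_3], [v_0,v_1,v_4], [v_0,v_2,v_4], [v_0,v_2,v_5], [v_0,v_3,v_5], [v_1,v_2,v_3], [v_1,v_2,v_5], [v_1,v_4,v_5], [v_2,v_3,v_4], [v_3,v_4,v_5]

Hence C_0 ≅ Z^6, C_1 ≅ Z^15, C_2 ≅ Z^10.

∂_1: C_1 → C_0 sends each edge [p,q] (with p < q) to q − p. For instance
  ∂[v_2,v_4] = [v_4] − [v_2].
This gives a 6×15 integer matrix of rank 5; reducing to Smith normal form yields diagonal entries (1,1,1,1,1).

Boundary ∂_2: C_2 → C_1 maps a triangle to the signed sum of its edges. For instance
  ∂[v_1,v_2,v_5] = [v_2,v_5] − [v_1,v_5] + [v_1,v_2],
  ∂[v_0,v_1,v_3] = [v_1,v_3] − [v_0,v_3] + [v_0,v_1].
The 15×10 boundary matrix has rank 10 and Smith normal form diag(1,1,1,1,1,1,1,1,1,2).

Computing H_k = (kernel of ∂_k) / (image of ∂_{k+1}):

  H_0: rank C_0 − rank ∂_1 = 6 − 5 = 1, and the invariant factors of ∂_1 are all 1, so H_0 ≅ Z.
  H_1: rank ker ∂_1 − rank ∂_2 = (15 − 5) − 10 = 0, and ∂_2 has invariant factor 2 > 1, so H_1 ≅ Z/2Z.
  H_2: rank ker ∂_2 − rank ∂_3 = (10 − 10) − 0 = 0, and there is no ∂_3, so H_2 ≅ 0.

As a check, the Euler characteristic is 6 − 15 + 10 = 1, which agrees with 1 − 0 + 0 = 1.
(K is a triangulation of the real projective plane RP^2.)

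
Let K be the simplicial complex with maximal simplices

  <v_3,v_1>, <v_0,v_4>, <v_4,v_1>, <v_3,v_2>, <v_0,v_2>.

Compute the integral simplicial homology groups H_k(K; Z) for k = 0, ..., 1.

H_0 ≅ Z,  H_1 ≅ Z.

Order the vertices as v_0 < v_1 < v_2 < v_3 < v_4. Listing each simplex with vertices in this order, K has dimension 1 with simplices:

  0-simplices (5): [v_0], [v_1], [v_2], [v_3], [v_4]
  1-simplices (5): [v_0,v_2], [v_0,v_4], [v_1,v_3], [v_1,v_4], [v_2,v_3]

Hence C_0 ≅ Z^5, C_1 ≅ Z^5.

∂_1: C_1 → C_0 sends each edge [p,q] (with p < q) to q − p.
This gives a 5×5 integer matrix of rank 4; reducing to Smith normal form yields diagonal entries (1,1,1,1).

From H_k ≅ ker(∂_k) / im(∂_{k+1}) we obtain:

  H_0: rank C_0 − rank ∂_1 = 5 − 4 = 1, and the invariant factors of ∂_1 are all 1, so H_0 = Z.
  H_1: rank ker ∂_1 − rank ∂_2 = (5 − 4) − 0 = 1, and there is no ∂_2, so H_1 = Z.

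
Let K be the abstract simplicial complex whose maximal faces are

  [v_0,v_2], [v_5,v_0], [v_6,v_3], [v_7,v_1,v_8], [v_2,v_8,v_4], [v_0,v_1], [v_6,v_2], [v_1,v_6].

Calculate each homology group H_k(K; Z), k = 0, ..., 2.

H_0 = Z,  H_1 = Z^2,  H_2 = 0.

Fix the vertex order v_0 < v_1 < v_2 < v_3 < v_4 < v_5 < v_6 < v_7 < v_8 and write every simplex with vertices in increasing order. Then dim K = 2 and the simplices of K are:

  0-simplices (9): [v_0], [v_1], [v_2], [v_3], [v_4], [v_5], [v_6], [v_7], [v_8]
  1-simplices (12): [v_0,v_1], [v_0,v_2], [v_0,v_5], [v_1,v_6], [v_1,v_7], [v_1,v_8], [v_2,v_4], [v_2,v_6], [v_2,v_8], [v_3,v_6], [v_4,v_8], [v_7,v_8]
  2-simplices (2): [v_1,v_7,v_8], [v_2,v_4,v_8]

giving chain groups C_0 ≅ Z^9, C_1 ≅ Z^12, C_2 ≅ Z^2.

Boundary ∂_1: C_1 → C_0 is given by ∂[p,q] = [q] − [p]. For instance
  ∂[v_4,v_8] = [v_8] − [v_4].
This gives a 9×12 integer matrix of rank 8; reducing to Smith normal form yields diagonal entries (1,1,1,1,1,1,1,1).

Boundary ∂_2: C_2 → C_1 acts by ∂[p,q,r] = [q,r] − [p,r] + [p,q]. For instance
  ∂[v_2,v_4,v_8] = [v_4,v_8] − [v_2,v_8] + [v_2,v_4],
  ∂[v_1,v_7,v_8] = [v_7,v_8] − [v_1,v_8] + [v_1,v_7].
The resulting 12×2 matrix has rank 2, and its Smith normal form has invariant factors (1,1).

From H_k ≅ ker(∂_k) / im(∂_{k+1}) we obtain:

  H_0: rank C_0 − rank ∂_1 = 9 − 8 = 1, and the invariant factors of ∂_1 are all 1, so H_0 = Z.
  H_1: rank ker ∂_1 − rank ∂_2 = (12 − 8) − 2 = 2, and the invariant factors of ∂_2 are all 1, so H_1 = Z^2.
  H_2: rank ker ∂_2 − rank ∂_3 = (2 − 2) − 0 = 0, and there is no ∂_3, so H_2 = 0.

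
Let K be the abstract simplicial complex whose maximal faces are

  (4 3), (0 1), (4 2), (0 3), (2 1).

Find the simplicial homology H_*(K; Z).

H_0 = Z,  H_1 = Z.

Take the total order 0 < 1 < 2 < 3 < 4 on the vertex set. Then K (dimension 1) consists of the simplices:

  0-simplices (5): [0], [1], [2], [3], [4]
  1-simplices (5): [0,1], [0,3], [1,2], [2,4], [3,4]

so the chain groups are C_0 ≅ Z^5, C_1 ≅ Z^5.

The boundary map ∂_1: C_1 → C_0 sends each edge [p,q] (with p < q) to q − p.
The 5×5 boundary matrix has rank 4 and Smith normal form diag(1,1,1,1).

From H_k ≅ ker(∂_k) / im(∂_{k+1}) we obtain:

  H_0: rank C_0 − rank ∂_1 = 5 − 4 = 1, and the invariant factors of ∂_1 are all 1, so H_0 ≅ Z.
  H_1: rank ker ∂_1 − rank ∂_2 = (5 − 4) − 0 = 1, and there is no ∂_2, so H_1 ≅ Z.

(K is a triangulation of the circle S^1.)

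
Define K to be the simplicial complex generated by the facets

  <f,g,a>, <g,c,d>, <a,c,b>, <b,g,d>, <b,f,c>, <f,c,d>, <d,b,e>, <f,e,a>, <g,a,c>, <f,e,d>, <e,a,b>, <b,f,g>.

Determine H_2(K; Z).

H_2 ≅ 0.

K has 7 vertices, 18 edges, 12 triangles.
rank ∂_2 = 12, rank ∂_3 = 0 ⇒ b_2 = 12 − 12 − 0 = 0. So H_2 = 0.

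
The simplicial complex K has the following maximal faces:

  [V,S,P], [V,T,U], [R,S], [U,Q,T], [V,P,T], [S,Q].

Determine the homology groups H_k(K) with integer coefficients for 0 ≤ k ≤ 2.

H_0 ≅ Z,  H_1 ≅ Z,  H_2 = 0.

Take the total order P < Q < R < S < T < U < V on the vertex set. Then K (dimension 2) consists of the simplices:

  0-simplices (7): P, Q, R, S, T, U, V
  1-simplices (11): PS, PT, PV, QS, QT, QU, RS, SV, TU, TV, UV
  2-simplices (4): PSV, PTV, QTU, TUV

so the chain groups are C_0 ≅ Z^7, C_1 ≅ Z^11, C_2 ≅ Z^4.

∂_1: C_1 → C_0 maps an edge to its endpoints' difference, ∂[p,q] = q − p. For instance
  ∂PT = T − P.
The 7×11 boundary matrix has rank 6 and Smith normal form diag(1,1,1,1,1,1).

Boundary ∂_2: C_2 → C_1 maps a triangle to the signed sum of its edges. For instance
  ∂PTV = TV − PV + PT,
  ∂PSV = SV − PV + PS.
As a 11×4 matrix over Z this has rank 4, with invariant factors (1,1,1,1).

Now H_k = ker ∂_k / im ∂_{k+1}, so:

  H_0: rank C_0 − rank ∂_1 = 7 − 6 = 1, and the invariant factors of ∂_1 are all 1, so H_0 = Z.
  H_1: rank ker ∂_1 − rank ∂_2 = (11 − 6) − 4 = 1, and the invariant factors of ∂_2 are all 1, so H_1 = Z.
  H_2: rank ker ∂_2 − rank ∂_3 = (4 − 4) − 0 = 0, and there is no ∂_3, so H_2 = 0.

As a check, the Euler characteristic is 7 − 11 + 4 = 0, which agrees with 1 − 1 + 0 = 0.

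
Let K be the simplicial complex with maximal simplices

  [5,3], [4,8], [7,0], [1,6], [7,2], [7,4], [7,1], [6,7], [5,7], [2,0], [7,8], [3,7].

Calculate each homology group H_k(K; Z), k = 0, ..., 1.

K has 9 vertices, 12 edges.
rank ∂_0 = 0, rank ∂_1 = 8 ⇒ b_0 = 9 − 0 − 8 = 1; all invariant factors of ∂_1 are 1 so no torsion. So H_0 ≅ Z.
rank ∂_1 = 8, rank ∂_2 = 0 ⇒ b_1 = 12 − 8 − 0 = 4. So H_1 ≅ Z^4.

H_0 = Z,  H_1 = Z^4.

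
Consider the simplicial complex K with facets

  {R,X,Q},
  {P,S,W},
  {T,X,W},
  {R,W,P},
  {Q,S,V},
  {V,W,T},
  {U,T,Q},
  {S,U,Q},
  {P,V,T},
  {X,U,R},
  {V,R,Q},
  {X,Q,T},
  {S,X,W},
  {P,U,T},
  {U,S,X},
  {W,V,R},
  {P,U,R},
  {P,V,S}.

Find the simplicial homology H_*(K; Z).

H_0 ≅ Z,  H_1 ≅ Z × Z/2,  H_2 = 0.

Fix the vertex order P < Q < R < S < T < U < V < W < X and write every simplex with vertices in increasing order. Then dim K = 2 and the simplices of K are:

  0-simplices (9): P, Q, R, S, T, U, V, W, X
  1-simplices (27): PR, PS, PT, PU, PV, PW, QR, QS, QT, QU, QV, QX, RU, RV, RW, RX, SU, SV, SW, SX, TU, TV, TW, TX, UX, VW, WX
  2-simplices (18): PRU, PRW, PSV, PSW, PTU, PTV, QRV, QRX, QSU, QSV, QTU, QTX, RUX, RVW, SUX, SWX, TVW, TWX

giving chain groups C_0 ≅ Z^9, C_1 ≅ Z^27, C_2 ≅ Z^18.

∂_1: C_1 → C_0 sends each edge [p,q] (with p < q) to q − p.
This gives a 9×27 integer matrix of rank 8; reducing to Smith normal form yields diagonal entries (1,1,1,1,1,1,1,1).

Boundary ∂_2: C_2 → C_1 maps a triangle to the signed sum of its edges. For instance
  ∂QSV = SV − QV + QS,
  ∂SWX = WX − SX + SW.
This gives a 27×18 integer matrix of rank 18; reducing to Smith normal form yields diagonal entries (1,1,1,1,1,1,1,1,1,1,1,1,1,1,1,1,1,2).

Now H_k = ker ∂_k / im ∂_{k+1}, so:

  H_0: rank C_0 − rank ∂_1 = 9 − 8 = 1, and the invariant factors of ∂_1 are all 1, so H_0 ≅ Z.
  H_1: rank ker ∂_1 − rank ∂_2 = (27 − 8) − 18 = 1, and ∂_2 has invariant factor 2 > 1, so H_1 ≅ Z × Z/2.
  H_2: rank ker ∂_2 − rank ∂_3 = (18 − 18) − 0 = 0, and there is no ∂_3, so H_2 ≅ 0.

(K is a triangulation of the Klein bottle.)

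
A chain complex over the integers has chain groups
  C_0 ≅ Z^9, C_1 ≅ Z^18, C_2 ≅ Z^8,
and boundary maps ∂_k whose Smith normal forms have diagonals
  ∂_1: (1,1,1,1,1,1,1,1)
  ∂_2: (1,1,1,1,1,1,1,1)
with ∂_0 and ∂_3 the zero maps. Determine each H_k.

H_0: b_0 = 9 − 0 − 8 = 1; torsion from ∂_1 factors > 1: none. So H_0 = Z.
H_1: b_1 = 18 − 8 − 8 = 2; torsion from ∂_2 factors > 1: none. So H_1 = Z^2.
H_2: b_2 = 8 − 8 − 0 = 0; torsion from ∂_3 factors > 1: none. So H_2 = 0.

H_0 = Z,  H_1 = Z^2,  H_2 = 0.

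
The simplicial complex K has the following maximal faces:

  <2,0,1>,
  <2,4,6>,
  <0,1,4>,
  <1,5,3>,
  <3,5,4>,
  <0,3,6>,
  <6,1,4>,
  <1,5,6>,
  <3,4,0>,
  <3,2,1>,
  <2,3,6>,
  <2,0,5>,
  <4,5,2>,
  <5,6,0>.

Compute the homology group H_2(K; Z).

H_2 = Z.

Take the total order 0 < 1 < 2 < 3 < 4 < 5 < 6 on the vertex set. Then K (dimension 2) consists of the simplices:

  0-simplices (7): [0], [1], [2], [3], [4], [5], [6]
  1-simplices (21): [0,1], [0,2], [0,3], [0,4], [0,5], [0,6], [1,2], [1,3], [1,4], [1,5], [1,6], [2,3], [2,4], [2,5], [2,6], [3,4], [3,5], [3,6], [4,5], [4,6], [5,6]
  2-simplices (14): [0,1,2], [0,1,4], [0,2,5], [0,3,4], [0,3,6], [0,5,6], [1,2,3], [1,3,5], [1,4,6], [1,5,6], [2,3,6], [2,4,5], [2,4,6], [3,4,5]

giving chain groups C_0 ≅ Z^7, C_1 ≅ Z^21, C_2 ≅ Z^14.

The boundary map ∂_1: C_1 → C_0 is given by ∂[p,q] = [q] − [p]. For instance
  ∂[1,5] = [5] − [1].
As a 7×21 matrix over Z this has rank 6, with invariant factors (1,1,1,1,1,1).

∂_2: C_2 → C_1 acts by ∂[p,q,r] = [q,r] − [p,r] + [p,q]. For instance
  ∂[1,2,3] = [2,3] − [1,3] + [1,2],
  ∂[1,4,6] = [4,6] − [1,6] + [1,4].
As a 21×14 matrix over Z this has rank 13, with invariant factors (1,1,1,1,1,1,1,1,1,1,1,1,1).

From H_k ≅ ker(∂_k) / im(∂_{k+1}) we obtain:

  H_2: rank ker ∂_2 − rank ∂_3 = (14 − 13) − 0 = 1, and there is no ∂_3, so H_2 ≅ Z.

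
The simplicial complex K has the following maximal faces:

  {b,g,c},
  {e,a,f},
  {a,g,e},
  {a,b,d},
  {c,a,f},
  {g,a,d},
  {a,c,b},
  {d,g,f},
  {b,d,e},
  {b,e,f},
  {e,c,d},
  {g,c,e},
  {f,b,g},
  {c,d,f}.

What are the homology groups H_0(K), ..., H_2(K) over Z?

Fix the vertex order a < b < c < d < e < f < g and write every simplex with vertices in increasing order. Then dim K = 2 and the simplices of K are:

  0-simplices (7): a, b, c, d, e, f, g
  1-simplices (21): ab, ac, ad, ae, af, ag, bc, bd, be, bf, bg, cd, ce, cf, cg, de, df, dg, ef, eg, fg
  2-simplices (14): abc, abd, acf, adg, aef, aeg, bcg, bde, bef, bfg, cde, cdf, ceg, dfg

Hence C_0 ≅ Z^7, C_1 ≅ Z^21, C_2 ≅ Z^14.

∂_1: C_1 → C_0 is given by ∂[p,q] = [q] − [p]. For instance
  ∂af = f − a.
This gives a 7×21 integer matrix of rank 6; reducing to Smith normal form yields diagonal entries (1,1,1,1,1,1).

Boundary ∂_2: C_2 → C_1 sends each 2-simplex [p,q,r] to [q,r] − [p,r] + [p,q]. For instance
  ∂cde = de − ce + cd,
  ∂abc = bc − ac + ab.
The resulting 21×14 matrix has rank 13, and its Smith normal form has invariant factors (1,1,1,1,1,1,1,1,1,1,1,1,1).

Now H_k = ker ∂_k / im ∂_{k+1}, so:

  H_0: rank C_0 − rank ∂_1 = 7 − 6 = 1, and the invariant factors of ∂_1 are all 1, so H_0 ≅ Z.
  H_1: rank ker ∂_1 − rank ∂_2 = (21 − 6) − 13 = 2, and the invariant factors of ∂_2 are all 1, so H_1 ≅ Z^2.
  H_2: rank ker ∂_2 − rank ∂_3 = (14 − 13) − 0 = 1, and there is no ∂_3, so H_2 ≅ Z.

(K is a triangulation of the torus T^2.)

H_0 ≅ Z,  H_1 ≅ Z^2,  H_2 ≅ Z.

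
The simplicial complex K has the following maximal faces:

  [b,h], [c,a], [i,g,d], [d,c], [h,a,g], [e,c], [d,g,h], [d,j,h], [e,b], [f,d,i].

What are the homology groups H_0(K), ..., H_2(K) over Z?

H_0 = Z,  H_1 = Z^2,  H_2 = 0.

Fix the vertex order a < b < c < d < e < f < g < h < i < j and write every simplex with vertices in increasing order. Then dim K = 2 and the simplices of K are:

  0-simplices (10): a, b, c, d, e, f, g, h, i, j
  1-simplices (16): ac, ag, ah, be, bh, cd, ce, df, dg, dh, di, dj, fi, gh, gi, hj
  2-simplices (5): agh, dfi, dgh, dgi, dhj

giving chain groups C_0 ≅ Z^10, C_1 ≅ Z^16, C_2 ≅ Z^5.

∂_1: C_1 → C_0 sends each edge [p,q] (with p < q) to q − p.
The resulting 10×16 matrix has rank 9, and its Smith normal form has invariant factors (1,1,1,1,1,1,1,1,1).

∂_2: C_2 → C_1 maps a triangle to the signed sum of its edges. For instance
  ∂dhj = hj − dj + dh,
  ∂dgi = gi − di + dg.
This gives a 16×5 integer matrix of rank 5; reducing to Smith normal form yields diagonal entries (1,1,1,1,1).

Reading off H_k = ker ∂_k / im ∂_{k+1}:

  H_0: rank C_0 − rank ∂_1 = 10 − 9 = 1, and the invariant factors of ∂_1 are all 1, so H_0 ≅ Z.
  H_1: rank ker ∂_1 − rank ∂_2 = (16 − 9) − 5 = 2, and the invariant factors of ∂_2 are all 1, so H_1 ≅ Z^2.
  H_2: rank ker ∂_2 − rank ∂_3 = (5 − 5) − 0 = 0, and there is no ∂_3, so H_2 ≅ 0.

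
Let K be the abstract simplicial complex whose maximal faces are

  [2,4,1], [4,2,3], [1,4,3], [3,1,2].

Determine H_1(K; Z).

Order the vertices as 1 < 2 < 3 < 4. Listing each simplex with vertices in this order, K has dimension 2 with simplices:

  0-simplices (4): [1], [2], [3], [4]
  1-simplices (6): [1,2], [1,3], [1,4], [2,3], [2,4], [3,4]
  2-simplices (4): [1,2,3], [1,2,4], [1,3,4], [2,3,4]

so the chain groups are C_0 ≅ Z^4, C_1 ≅ Z^6, C_2 ≅ Z^4.

∂_1: C_1 → C_0 is given by ∂[p,q] = [q] − [p].
This gives a 4×6 integer matrix of rank 3; reducing to Smith normal form yields diagonal entries (1,1,1).

The boundary map ∂_2: C_2 → C_1 acts by ∂[p,q,r] = [q,r] − [p,r] + [p,q]. For instance
  ∂[1,2,4] = [2,4] − [1,4] + [1,2],
  ∂[1,2,3] = [2,3] − [1,3] + [1,2].
As a 6×4 matrix over Z this has rank 3, with invariant factors (1,1,1).

Now H_k = ker ∂_k / im ∂_{k+1}, so:

  H_1: rank ker ∂_1 − rank ∂_2 = (6 − 3) − 3 = 0, and the invariant factors of ∂_2 are all 1, so H_1 = 0.

H_1 ≅ 0.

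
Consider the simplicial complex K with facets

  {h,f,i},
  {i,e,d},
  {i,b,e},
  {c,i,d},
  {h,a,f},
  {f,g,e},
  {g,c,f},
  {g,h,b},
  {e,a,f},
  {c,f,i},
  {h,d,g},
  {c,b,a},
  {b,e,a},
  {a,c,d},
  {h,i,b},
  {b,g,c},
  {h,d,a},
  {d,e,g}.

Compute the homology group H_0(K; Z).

H_0 = Z.

K has 9 vertices, 27 edges, 18 triangles.
rank ∂_0 = 0, rank ∂_1 = 8 ⇒ b_0 = 9 − 0 − 8 = 1; all invariant factors of ∂_1 are 1 so no torsion. So H_0 = Z.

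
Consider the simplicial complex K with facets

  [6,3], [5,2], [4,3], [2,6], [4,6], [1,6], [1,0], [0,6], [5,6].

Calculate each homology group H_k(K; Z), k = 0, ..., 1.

H_0 = Z,  H_1 = Z^3.

Take the total order 0 < 1 < 2 < 3 < 4 < 5 < 6 on the vertex set. Then K (dimension 1) consists of the simplices:

  0-simplices (7): [0], [1], [2], [3], [4], [5], [6]
  1-simplices (9): [0,1], [0,6], [1,6], [2,5], [2,6], [3,4], [3,6], [4,6], [5,6]

so the chain groups are C_0 ≅ Z^7, C_1 ≅ Z^9.

∂_1: C_1 → C_0 is given by ∂[p,q] = [q] − [p].
The resulting 7×9 matrix has rank 6, and its Smith normal form has invariant factors (1,1,1,1,1,1).

Now H_k = ker ∂_k / im ∂_{k+1}, so:

  H_0: rank C_0 − rank ∂_1 = 7 − 6 = 1, and the invariant factors of ∂_1 are all 1, so H_0 ≅ Z.
  H_1: rank ker ∂_1 − rank ∂_2 = (9 − 6) − 0 = 3, and there is no ∂_2, so H_1 ≅ Z^3.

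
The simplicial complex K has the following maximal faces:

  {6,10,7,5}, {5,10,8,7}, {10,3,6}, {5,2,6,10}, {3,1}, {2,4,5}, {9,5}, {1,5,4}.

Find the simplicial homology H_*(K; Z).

H_0 = Z,  H_1 = Z,  H_2 = 0,  H_3 = 0.

We work with the vertex ordering 1 < 2 < 3 < 4 < 5 < 6 < 7 < 8 < 9 < 10. The simplices of K, each written with vertices in increasing order, are:

  0-simplices (10): [1], [2], [3], [4], [5], [6], [7], [8], [9], [10]
  1-simplices (20): [1,3], [1,4], [1,5], [2,4], [2,5], [2,6], [2,10], [3,6], [3,10], [4,5], [5,6], [5,7], [5,8], [5,9], [5,10], [6,7], [6,10], [7,8], [7,10], [8,10]
  2-simplices (13): [1,4,5], [2,4,5], [2,5,6], [2,5,10], [2,6,10], [3,6,10], [5,6,7], [5,6,10], [5,7,8], [5,7,10], [5,8,10], [6,7,10], [7,8,10]
  3-simplices (3): [2,5,6,10], [5,6,7,10], [5,7,8,10]

giving chain groups C_0 ≅ Z^10, C_1 ≅ Z^20, C_2 ≅ Z^13, C_3 ≅ Z^3.

∂_1: C_1 → C_0 sends each edge [p,q] (with p < q) to q − p.
The 10×20 boundary matrix has rank 9 and Smith normal form diag(1,1,1,1,1,1,1,1,1).

Boundary ∂_2: C_2 → C_1 sends each 2-simplex [p,q,r] to [q,r] − [p,r] + [p,q]. For instance
  ∂[5,7,10] = [7,10] − [5,10] + [5,7],
  ∂[5,7,8] = [7,8] − [5,8] + [5,7].
This gives a 20×13 integer matrix of rank 10; reducing to Smith normal form yields diagonal entries (1,1,1,1,1,1,1,1,1,1).

The boundary map ∂_3: C_3 → C_2 sends each 3-simplex σ to the alternating sum Σ_i (−1)^i (σ with its i-th vertex removed). For instance
  ∂[2,5,6,10] = [5,6,10] − [2,6,10] + [2,5,10] − [2,5,6],
  ∂[5,6,7,10] = [6,7,10] − [5,7,10] + [5,6,10] − [5,6,7].
As a 13×3 matrix over Z this has rank 3, with invariant factors (1,1,1).

From H_k ≅ ker(∂_k) / im(∂_{k+1}) we obtain:

  H_0: rank C_0 − rank ∂_1 = 10 − 9 = 1, and the invariant factors of ∂_1 are all 1, so H_0 = Z.
  H_1: rank ker ∂_1 − rank ∂_2 = (20 − 9) − 10 = 1, and the invariant factors of ∂_2 are all 1, so H_1 = Z.
  H_2: rank ker ∂_2 − rank ∂_3 = (13 − 10) − 3 = 0, and the invariant factors of ∂_3 are all 1, so H_2 = 0.
  H_3: rank ker ∂_3 − rank ∂_4 = (3 − 3) − 0 = 0, and there is no ∂_4, so H_3 = 0.

As a check, the Euler characteristic is 10 − 20 + 13 − 3 = 0, which agrees with 1 − 1 + 0 − 0 = 0.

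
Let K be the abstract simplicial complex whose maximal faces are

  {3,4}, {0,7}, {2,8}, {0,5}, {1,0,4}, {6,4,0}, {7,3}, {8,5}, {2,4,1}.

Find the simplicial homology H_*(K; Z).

H_0 ≅ Z,  H_1 ≅ Z^2,  H_2 = 0.

Take the total order 0 < 1 < 2 < 3 < 4 < 5 < 6 < 7 < 8 on the vertex set. Then K (dimension 2) consists of the simplices:

  0-simplices (9): [0], [1], [2], [3], [4], [5], [6], [7], [8]
  1-simplices (13): [0,1], [0,4], [0,5], [0,6], [0,7], [1,2], [1,4], [2,4], [2,8], [3,4], [3,7], [4,6], [5,8]
  2-simplices (3): [0,1,4], [0,4,6], [1,2,4]

so the chain groups are C_0 ≅ Z^9, C_1 ≅ Z^13, C_2 ≅ Z^3.

The boundary map ∂_1: C_1 → C_0 maps an edge to its endpoints' difference, ∂[p,q] = q − p. For instance
  ∂[0,5] = [5] − [0].
This gives a 9×13 integer matrix of rank 8; reducing to Smith normal form yields diagonal entries (1,1,1,1,1,1,1,1).

∂_2: C_2 → C_1 maps a triangle to the signed sum of its edges. For instance
  ∂[1,2,4] = [2,4] − [1,4] + [1,2],
  ∂[0,1,4] = [1,4] − [0,4] + [0,1].
As a 13×3 matrix over Z this has rank 3, with invariant factors (1,1,1).

Computing H_k = (kernel of ∂_k) / (image of ∂_{k+1}):

  H_0: rank C_0 − rank ∂_1 = 9 − 8 = 1, and the invariant factors of ∂_1 are all 1, so H_0 ≅ Z.
  H_1: rank ker ∂_1 − rank ∂_2 = (13 − 8) − 3 = 2, and the invariant factors of ∂_2 are all 1, so H_1 ≅ Z^2.
  H_2: rank ker ∂_2 − rank ∂_3 = (3 − 3) − 0 = 0, and there is no ∂_3, so H_2 ≅ 0.

As a check, the Euler characteristic is 9 − 13 + 3 = -1, which agrees with 1 − 2 + 0 = -1.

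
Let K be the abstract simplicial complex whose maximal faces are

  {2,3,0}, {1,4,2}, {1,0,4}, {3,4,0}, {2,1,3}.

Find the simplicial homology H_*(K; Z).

Take the total order 0 < 1 < 2 < 3 < 4 on the vertex set. Then K (dimension 2) consists of the simplices:

  0-simplices (5): [0], [1], [2], [3], [4]
  1-simplices (10): [0,1], [0,2], [0,3], [0,4], [1,2], [1,3], [1,4], [2,3], [2,4], [3,4]
  2-simplices (5): [0,1,4], [0,2,3], [0,3,4], [1,2,3], [1,2,4]

Hence C_0 ≅ Z^5, C_1 ≅ Z^10, C_2 ≅ Z^5.

Boundary ∂_1: C_1 → C_0 maps an edge to its endpoints' difference, ∂[p,q] = q − p. For instance
  ∂[2,4] = [4] − [2].
The 5×10 boundary matrix has rank 4 and Smith normal form diag(1,1,1,1).

The boundary map ∂_2: C_2 → C_1 sends each 2-simplex [p,q,r] to [q,r] − [p,r] + [p,q]. For instance
  ∂[1,2,4] = [2,4] − [1,4] + [1,2],
  ∂[0,1,4] = [1,4] − [0,4] + [0,1].
As a 10×5 matrix over Z this has rank 5, with invariant factors (1,1,1,1,1).

From H_k ≅ ker(∂_k) / im(∂_{k+1}) we obtain:

  H_0: rank C_0 − rank ∂_1 = 5 − 4 = 1, and the invariant factors of ∂_1 are all 1, so H_0 ≅ Z.
  H_1: rank ker ∂_1 − rank ∂_2 = (10 − 4) − 5 = 1, and the invariant factors of ∂_2 are all 1, so H_1 ≅ Z.
  H_2: rank ker ∂_2 − rank ∂_3 = (5 − 5) − 0 = 0, and there is no ∂_3, so H_2 ≅ 0.

(K is a triangulation of the Möbius band.)

H_0 = Z,  H_1 = Z,  H_2 = 0.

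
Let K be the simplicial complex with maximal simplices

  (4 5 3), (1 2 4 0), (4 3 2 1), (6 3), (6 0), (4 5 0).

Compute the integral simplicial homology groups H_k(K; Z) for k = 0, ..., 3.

K has 7 vertices, 14 edges, 9 triangles, 2 3-simplices.
rank ∂_0 = 0, rank ∂_1 = 6 ⇒ b_0 = 7 − 0 − 6 = 1; all invariant factors of ∂_1 are 1 so no torsion. So H_0 = Z.
rank ∂_1 = 6, rank ∂_2 = 7 ⇒ b_1 = 14 − 6 − 7 = 1; all invariant factors of ∂_2 are 1 so no torsion. So H_1 = Z.
rank ∂_2 = 7, rank ∂_3 = 2 ⇒ b_2 = 9 − 7 − 2 = 0; all invariant factors of ∂_3 are 1 so no torsion. So H_2 = 0.
rank ∂_3 = 2, rank ∂_4 = 0 ⇒ b_3 = 2 − 2 − 0 = 0. So H_3 = 0.

H_0 ≅ Z,  H_1 ≅ Z,  H_2 = 0,  H_3 = 0.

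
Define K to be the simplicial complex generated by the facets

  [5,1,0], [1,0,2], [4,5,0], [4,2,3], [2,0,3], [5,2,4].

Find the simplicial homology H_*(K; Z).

H_0 = Z,  H_1 = Z,  H_2 = 0.

We work with the vertex ordering 0 < 1 < 2 < 3 < 4 < 5. The simplices of K, each written with vertices in increasing order, are:

  0-simplices (6): [0], [1], [2], [3], [4], [5]
  1-simplices (12): [0,1], [0,2], [0,3], [0,4], [0,5], [1,2], [1,5], [2,3], [2,4], [2,5], [3,4], [4,5]
  2-simplices (6): [0,1,2], [0,1,5], [0,2,3], [0,4,5], [2,3,4], [2,4,5]

Hence C_0 ≅ Z^6, C_1 ≅ Z^12, C_2 ≅ Z^6.

Boundary ∂_1: C_1 → C_0 maps an edge to its endpoints' difference, ∂[p,q] = q − p.
The resulting 6×12 matrix has rank 5, and its Smith normal form has invariant factors (1,1,1,1,1).

Boundary ∂_2: C_2 → C_1 maps a triangle to the signed sum of its edges. For instance
  ∂[2,3,4] = [3,4] − [2,4] + [2,3],
  ∂[2,4,5] = [4,5] − [2,5] + [2,4].
This gives a 12×6 integer matrix of rank 6; reducing to Smith normal form yields diagonal entries (1,1,1,1,1,1).

Now H_k = ker ∂_k / im ∂_{k+1}, so:

  H_0: rank C_0 − rank ∂_1 = 6 − 5 = 1, and the invariant factors of ∂_1 are all 1, so H_0 ≅ Z.
  H_1: rank ker ∂_1 − rank ∂_2 = (12 − 5) − 6 = 1, and the invariant factors of ∂_2 are all 1, so H_1 ≅ Z.
  H_2: rank ker ∂_2 − rank ∂_3 = (6 − 6) − 0 = 0, and there is no ∂_3, so H_2 ≅ 0.

As a check, the Euler characteristic is 6 − 12 + 6 = 0, which agrees with 1 − 1 + 0 = 0.
(K is a triangulation of the cylinder S^1 x I.)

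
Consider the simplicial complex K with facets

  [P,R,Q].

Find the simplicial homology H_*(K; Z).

H_0 = Z,  H_1 = 0,  H_2 = 0.

Order the vertices as P < Q < R. Listing each simplex with vertices in this order, K has dimension 2 with simplices:

  0-simplices (3): P, Q, R
  1-simplices (3): PQ, PR, QR
  2-simplices (1): PQR

giving chain groups C_0 ≅ Z^3, C_1 ≅ Z^3, C_2 ≅ Z^1.

∂_1: C_1 → C_0 maps an edge to its endpoints' difference, ∂[p,q] = q − p.
As a 3×3 matrix over Z this has rank 2, with invariant factors (1,1).

The boundary map ∂_2: C_2 → C_1 sends each 2-simplex [p,q,r] to [q,r] − [p,r] + [p,q]. For instance
  ∂PQR = QR − PR + PQ.
The 3×1 boundary matrix has rank 1 and Smith normal form diag(1).

From H_k ≅ ker(∂_k) / im(∂_{k+1}) we obtain:

  H_0: rank C_0 − rank ∂_1 = 3 − 2 = 1, and the invariant factors of ∂_1 are all 1, so H_0 = Z.
  H_1: rank ker ∂_1 − rank ∂_2 = (3 − 2) − 1 = 0, and the invariant factors of ∂_2 are all 1, so H_1 = 0.
  H_2: rank ker ∂_2 − rank ∂_3 = (1 − 1) − 0 = 0, and there is no ∂_3, so H_2 = 0.

(K is a triangulation of the 2-simplex.)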